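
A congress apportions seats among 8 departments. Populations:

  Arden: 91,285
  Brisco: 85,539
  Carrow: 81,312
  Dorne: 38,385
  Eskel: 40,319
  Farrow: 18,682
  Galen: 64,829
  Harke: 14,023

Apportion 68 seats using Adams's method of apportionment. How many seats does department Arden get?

Standard divisor 434374/68 ≈ 6387.853; standard quotas: Arden 14.290, Brisco 13.391, Carrow 12.729, Dorne 6.009, Eskel 6.312, Farrow 2.925, Galen 10.149, Harke 2.195.
Rounding up gives 15, 14, 13, 7, 7, 3, 11, 3 = 73 seats, so the divisor must be adjusted.
With modified divisor 6750: modified quotas Arden 13.524, Brisco 12.672, Carrow 12.046, Dorne 5.687, Eskel 5.973, Farrow 2.768, Galen 9.604, Harke 2.077.
Rounding up: Arden 14, Brisco 13, Carrow 13, Dorne 6, Eskel 6, Farrow 3, Galen 10, Harke 3 (total 68).
Arden receives 14.

14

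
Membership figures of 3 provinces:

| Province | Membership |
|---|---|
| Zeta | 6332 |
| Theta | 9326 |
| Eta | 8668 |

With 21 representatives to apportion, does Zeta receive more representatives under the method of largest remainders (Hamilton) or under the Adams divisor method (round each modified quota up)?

Adams

Hamilton: Zeta 5, Theta 8, Eta 8.
Adams: Zeta 6, Theta 8, Eta 7.
Zeta gets 5 under Hamilton and 6 under Adams.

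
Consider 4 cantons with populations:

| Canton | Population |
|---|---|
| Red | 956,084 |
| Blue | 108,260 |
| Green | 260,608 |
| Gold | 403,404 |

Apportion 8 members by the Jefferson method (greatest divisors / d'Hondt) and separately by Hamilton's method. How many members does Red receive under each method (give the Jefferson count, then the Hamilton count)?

5 and 4

Jefferson: Red 5, Blue 0, Green 1, Gold 2.
Hamilton: Red 4, Blue 1, Green 1, Gold 2.
Red gets 5 under Jefferson and 4 under Hamilton.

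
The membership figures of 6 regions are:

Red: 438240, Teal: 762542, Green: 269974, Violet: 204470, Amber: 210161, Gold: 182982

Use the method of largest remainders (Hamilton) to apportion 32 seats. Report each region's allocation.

Standard divisor: 2068369 ÷ 32 ≈ 64636.531.
Standard quotas: Red 6.7801, Teal 11.7974, Green 4.1768, Violet 3.1634, Amber 3.2514, Gold 2.8309.
Lower quotas: Red 6, Teal 11, Green 4, Violet 3, Amber 3, Gold 2 (sum 29, leaving 3 seats).
Remainders in descending order: Gold 0.8309, Teal 0.7974, Red 0.7801, Amber 0.2514, Green 0.1768, Violet 0.1634.
The surplus seats go to Gold, Teal, Red.

Red 7; Teal 12; Green 4; Violet 3; Amber 3; Gold 3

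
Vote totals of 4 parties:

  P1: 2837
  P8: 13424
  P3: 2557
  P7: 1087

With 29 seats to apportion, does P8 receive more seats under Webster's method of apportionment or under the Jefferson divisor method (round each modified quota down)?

Webster: P1 4, P8 19, P3 4, P7 2.
Jefferson: P1 4, P8 20, P3 4, P7 1.
P8 gets 19 under Webster and 20 under Jefferson.

Jefferson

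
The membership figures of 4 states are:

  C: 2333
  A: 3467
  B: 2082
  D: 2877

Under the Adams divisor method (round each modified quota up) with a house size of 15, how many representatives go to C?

3

Standard divisor 10759/15 ≈ 717.267; standard quotas: C 3.253, A 4.834, B 2.903, D 4.011.
Rounding up gives 4, 5, 3, 5 = 17 seats, so the divisor must be adjusted.
With modified divisor 800: modified quotas C 2.916, A 4.334, B 2.603, D 3.596.
Rounding up: C 3, A 5, B 3, D 4 (total 15).
C receives 3.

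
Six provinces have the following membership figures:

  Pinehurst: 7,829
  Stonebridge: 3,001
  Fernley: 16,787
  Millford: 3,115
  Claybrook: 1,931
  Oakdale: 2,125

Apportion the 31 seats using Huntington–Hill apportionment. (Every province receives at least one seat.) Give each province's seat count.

Pinehurst=7, Stonebridge=3, Fernley=14, Millford=3, Claybrook=2, Oakdale=2

With divisor 1183: modified quotas Pinehurst 6.618, Stonebridge 2.537, Fernley 14.190, Millford 2.633, Claybrook 1.632, Oakdale 1.796.
Geometric-mean thresholds: Pinehurst √(6·7)=6.481, Stonebridge √(2·3)=2.449, Fernley √(14·15)=14.491, Millford √(2·3)=2.449, Claybrook √(1·2)=1.414, Oakdale √(1·2)=1.414.
Each quota rounded against its threshold gives Pinehurst 7, Stonebridge 3, Fernley 14, Millford 3, Claybrook 2, Oakdale 2 (total 31).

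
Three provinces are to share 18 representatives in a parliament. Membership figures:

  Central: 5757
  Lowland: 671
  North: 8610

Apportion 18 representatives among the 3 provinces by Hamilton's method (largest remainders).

Central 7, Lowland 1, North 10

The standard divisor is 15038/18 ≈ 835.444.
Standard quotas: Central 6.8909, Lowland 0.8032, North 10.3059.
Lower quotas: Central 6, Lowland 0, North 10 (sum 16, leaving 2 seats).
Remainders in descending order: Central 0.8909, Lowland 0.8032, North 0.3059.
Largest remainders: Central, Lowland receive the extra seats.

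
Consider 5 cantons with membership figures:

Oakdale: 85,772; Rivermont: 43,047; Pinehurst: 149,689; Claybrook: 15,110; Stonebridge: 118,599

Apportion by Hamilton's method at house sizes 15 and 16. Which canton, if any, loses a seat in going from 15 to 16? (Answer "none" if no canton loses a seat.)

Claybrook

At 15 seats: Oakdale 3, Rivermont 2, Pinehurst 5, Claybrook 1, Stonebridge 4.
At 16 seats: Oakdale 3, Rivermont 2, Pinehurst 6, Claybrook 0, Stonebridge 5.
Claybrook drops from 1 to 0.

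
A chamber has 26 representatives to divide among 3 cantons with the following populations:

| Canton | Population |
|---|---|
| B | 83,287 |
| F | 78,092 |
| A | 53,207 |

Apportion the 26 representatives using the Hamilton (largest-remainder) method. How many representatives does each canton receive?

B 10, F 10, A 6

Total 214586; standard divisor 214586/26 ≈ 8253.308.
Standard quotas: B 10.0913, F 9.4619, A 6.4467.
Lower quotas: B 10, F 9, A 6 (sum 25, leaving 1 seat).
Remainders in descending order: F 0.4619, A 0.4467, B 0.0913.
Largest remainder: F receives the extra seat.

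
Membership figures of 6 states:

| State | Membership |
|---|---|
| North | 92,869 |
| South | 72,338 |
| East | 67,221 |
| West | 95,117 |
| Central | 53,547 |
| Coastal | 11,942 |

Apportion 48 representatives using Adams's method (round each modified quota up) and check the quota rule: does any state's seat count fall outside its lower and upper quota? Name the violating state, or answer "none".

Standard quotas: North 11.342, South 8.834, East 8.209, West 11.616, Central 6.540, Coastal 1.458.
Adams allocation: North 11, South 9, East 8, West 11, Central 7, Coastal 2.
Every allocation lies between the lower and upper quota.

none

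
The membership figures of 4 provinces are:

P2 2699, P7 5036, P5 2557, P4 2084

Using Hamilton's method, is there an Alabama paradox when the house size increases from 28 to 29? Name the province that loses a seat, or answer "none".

At 28 seats: P2 6, P7 11, P5 6, P4 5.
At 29 seats: P2 6, P7 12, P5 6, P4 5.
No province's allocation decreased.

none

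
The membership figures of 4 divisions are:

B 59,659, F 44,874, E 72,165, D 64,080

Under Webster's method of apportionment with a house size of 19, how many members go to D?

Standard divisor 240778/19 ≈ 12672.526; standard quotas: B 4.708, F 3.541, E 5.695, D 5.057.
Rounding to the nearest integer gives 5, 4, 6, 5 = 20 seats, so the divisor must be adjusted.
With modified divisor 13000: modified quotas B 4.589, F 3.452, E 5.551, D 4.929.
Rounding to the nearest integer: B 5, F 3, E 6, D 5 (total 19).
D receives 5.

5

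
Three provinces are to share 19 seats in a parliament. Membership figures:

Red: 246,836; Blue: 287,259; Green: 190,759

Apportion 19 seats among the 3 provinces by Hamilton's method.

Standard divisor: 724854 ÷ 19 ≈ 38150.211.
Standard quotas: Red 6.4701, Blue 7.5297, Green 5.0002.
Lower quotas: Red 6, Blue 7, Green 5 (sum 18, leaving 1 seat).
Remainders in descending order: Blue 0.5297, Red 0.4701, Green 0.0002.
Largest remainder: Blue receives the extra seat.

Red 6; Blue 8; Green 5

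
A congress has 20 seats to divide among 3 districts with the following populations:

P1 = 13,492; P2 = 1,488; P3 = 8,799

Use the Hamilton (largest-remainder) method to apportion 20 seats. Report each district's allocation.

P1 11, P2 1, P3 8

Standard divisor: 23779 ÷ 20 ≈ 1188.95.
Standard quotas: P1 11.3478, P2 1.2515, P3 7.4006.
Lower quotas: P1 11, P2 1, P3 7 (sum 19, leaving 1 seat).
Remainders in descending order: P3 0.4006, P1 0.3478, P2 0.2515.
The surplus seat goes to P3.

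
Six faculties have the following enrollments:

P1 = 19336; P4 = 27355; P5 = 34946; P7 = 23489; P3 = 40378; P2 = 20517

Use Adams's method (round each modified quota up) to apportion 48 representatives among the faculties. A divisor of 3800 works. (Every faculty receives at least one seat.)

With modified divisor 3800: modified quotas P1 5.088, P4 7.199, P5 9.196, P7 6.181, P3 10.626, P2 5.399.
Rounding up: P1 6, P4 8, P5 10, P7 7, P3 11, P2 6 (total 48).

P1 6; P4 8; P5 10; P7 7; P3 11; P2 6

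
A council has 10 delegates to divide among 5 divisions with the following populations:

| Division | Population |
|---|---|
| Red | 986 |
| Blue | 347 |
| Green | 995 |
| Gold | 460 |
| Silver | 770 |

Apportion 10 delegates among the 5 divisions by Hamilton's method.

Red 3, Blue 1, Green 3, Gold 1, Silver 2

Total 3558; standard divisor 3558/10 ≈ 355.8.
Standard quotas: Red 2.771, Blue 0.975, Green 2.797, Gold 1.293, Silver 2.164.
Lower quotas: Red 2, Blue 0, Green 2, Gold 1, Silver 2 (sum 7, leaving 3 seats).
Remainders in descending order: Blue 0.975, Green 0.797, Red 0.771, Gold 0.293, Silver 0.164.
The surplus seats go to Blue, Green, Red.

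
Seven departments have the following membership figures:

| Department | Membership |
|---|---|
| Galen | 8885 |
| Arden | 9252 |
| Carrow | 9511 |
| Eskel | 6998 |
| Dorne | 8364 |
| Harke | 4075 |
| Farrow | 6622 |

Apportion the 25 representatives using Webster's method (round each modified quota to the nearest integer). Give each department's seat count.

Galen 4, Arden 4, Carrow 5, Eskel 3, Dorne 4, Harke 2, Farrow 3

Standard divisor 53707/25 ≈ 2148.28; standard quotas: Galen 4.136, Arden 4.307, Carrow 4.427, Eskel 3.257, Dorne 3.893, Harke 1.897, Farrow 3.082.
Rounding to the nearest integer gives 4, 4, 4, 3, 4, 2, 3 = 24 seats, so the divisor must be adjusted.
With modified divisor 2100: modified quotas Galen 4.231, Arden 4.406, Carrow 4.529, Eskel 3.332, Dorne 3.983, Harke 1.940, Farrow 3.153.
Rounding to the nearest integer: Galen 4, Arden 4, Carrow 5, Eskel 3, Dorne 4, Harke 2, Farrow 3 (total 25).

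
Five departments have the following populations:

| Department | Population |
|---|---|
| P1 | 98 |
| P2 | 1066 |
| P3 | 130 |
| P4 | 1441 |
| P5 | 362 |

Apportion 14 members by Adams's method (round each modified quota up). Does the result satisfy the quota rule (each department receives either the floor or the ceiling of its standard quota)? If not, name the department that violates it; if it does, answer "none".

Standard quotas: P1 0.443, P2 4.819, P3 0.588, P4 6.514, P5 1.636.
Adams allocation: P1 1, P2 4, P3 1, P4 6, P5 2.
Every allocation lies between the lower and upper quota.

none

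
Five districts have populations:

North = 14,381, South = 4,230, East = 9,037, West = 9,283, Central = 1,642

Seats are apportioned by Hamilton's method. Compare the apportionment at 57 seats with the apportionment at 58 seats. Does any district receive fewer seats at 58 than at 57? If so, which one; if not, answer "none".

Central

At 57 seats: North 21, South 6, East 13, West 14, Central 3.
At 58 seats: North 22, South 6, East 14, West 14, Central 2.
Central drops from 3 to 2.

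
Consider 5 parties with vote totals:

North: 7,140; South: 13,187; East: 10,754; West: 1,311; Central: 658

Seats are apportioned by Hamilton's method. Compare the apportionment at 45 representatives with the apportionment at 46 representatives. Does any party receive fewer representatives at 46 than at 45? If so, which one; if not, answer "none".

At 45 seats: North 10, South 18, East 14, West 2, Central 1.
At 46 seats: North 10, South 18, East 15, West 2, Central 1.
No party's allocation decreased.

none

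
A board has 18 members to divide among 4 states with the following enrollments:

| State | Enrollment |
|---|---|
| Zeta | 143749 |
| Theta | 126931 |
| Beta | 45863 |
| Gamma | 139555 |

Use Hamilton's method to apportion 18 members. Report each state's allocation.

Zeta: 6; Theta: 5; Beta: 2; Gamma: 5

The standard divisor is 456098/18 ≈ 25338.778.
Standard quotas: Zeta 5.6731, Theta 5.0094, Beta 1.8100, Gamma 5.5076.
Lower quotas: Zeta 5, Theta 5, Beta 1, Gamma 5 (sum 16, leaving 2 seats).
Remainders in descending order: Beta 0.8100, Zeta 0.6731, Gamma 0.5076, Theta 0.0094.
Largest remainders: Beta, Zeta receive the extra seats.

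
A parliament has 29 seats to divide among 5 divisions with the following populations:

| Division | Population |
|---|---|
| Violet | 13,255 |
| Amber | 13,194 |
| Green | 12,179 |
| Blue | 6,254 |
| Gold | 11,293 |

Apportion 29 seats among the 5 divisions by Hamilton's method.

Violet 7; Amber 7; Green 6; Blue 3; Gold 6

Standard divisor: 56175 ÷ 29 ≈ 1937.069.
Standard quotas: Violet 6.8428, Amber 6.8113, Green 6.2873, Blue 3.2286, Gold 5.8299.
Lower quotas: Violet 6, Amber 6, Green 6, Blue 3, Gold 5 (sum 26, leaving 3 seats).
Remainders in descending order: Violet 0.8428, Gold 0.8299, Amber 0.8113, Green 0.2873, Blue 0.2286.
Largest remainders: Violet, Gold, Amber receive the extra seats.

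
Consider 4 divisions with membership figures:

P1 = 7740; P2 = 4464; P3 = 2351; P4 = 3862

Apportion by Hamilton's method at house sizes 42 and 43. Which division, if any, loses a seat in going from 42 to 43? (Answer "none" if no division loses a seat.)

none

At 42 seats: P1 18, P2 10, P3 5, P4 9.
At 43 seats: P1 18, P2 10, P3 6, P4 9.
No division's allocation decreased.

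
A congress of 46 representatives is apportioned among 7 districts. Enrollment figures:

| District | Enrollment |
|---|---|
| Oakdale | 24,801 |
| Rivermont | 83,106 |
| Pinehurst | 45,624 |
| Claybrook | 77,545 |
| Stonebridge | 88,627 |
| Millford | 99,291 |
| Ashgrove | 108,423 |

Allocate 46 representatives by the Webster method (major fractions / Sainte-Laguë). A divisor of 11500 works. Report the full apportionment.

Oakdale 2, Rivermont 7, Pinehurst 4, Claybrook 7, Stonebridge 8, Millford 9, Ashgrove 9

With modified divisor 11500: modified quotas Oakdale 2.157, Rivermont 7.227, Pinehurst 3.967, Claybrook 6.743, Stonebridge 7.707, Millford 8.634, Ashgrove 9.428.
Rounding to the nearest integer: Oakdale 2, Rivermont 7, Pinehurst 4, Claybrook 7, Stonebridge 8, Millford 9, Ashgrove 9 (total 46).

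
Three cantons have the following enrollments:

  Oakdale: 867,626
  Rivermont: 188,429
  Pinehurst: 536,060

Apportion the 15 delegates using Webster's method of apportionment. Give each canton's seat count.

Standard divisor 1592115/15 ≈ 106141; standard quotas: Oakdale 8.174, Rivermont 1.775, Pinehurst 5.050.
Rounding to the nearest integer gives Oakdale 8, Rivermont 2, Pinehurst 5 — total 15, matching the house size, so no adjustment is needed.

Oakdale: 8; Rivermont: 2; Pinehurst: 5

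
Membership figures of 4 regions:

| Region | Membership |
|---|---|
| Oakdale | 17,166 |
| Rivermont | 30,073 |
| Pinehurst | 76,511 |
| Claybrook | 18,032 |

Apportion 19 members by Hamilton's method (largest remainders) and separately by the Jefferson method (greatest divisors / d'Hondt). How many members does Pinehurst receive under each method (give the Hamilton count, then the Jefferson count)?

Hamilton: Oakdale 2, Rivermont 4, Pinehurst 10, Claybrook 3.
Jefferson: Oakdale 2, Rivermont 4, Pinehurst 11, Claybrook 2.
Pinehurst gets 10 under Hamilton and 11 under Jefferson.

10 and 11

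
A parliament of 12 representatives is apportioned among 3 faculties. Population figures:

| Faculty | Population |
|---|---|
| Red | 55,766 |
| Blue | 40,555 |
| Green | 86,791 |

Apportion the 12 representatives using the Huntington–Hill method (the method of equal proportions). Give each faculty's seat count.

With divisor 15972: modified quotas Red 3.491, Blue 2.539, Green 5.434.
Geometric-mean thresholds: Red √(3·4)=3.464, Blue √(2·3)=2.449, Green √(5·6)=5.477.
Each quota rounded against its threshold gives Red 4, Blue 3, Green 5 (total 12).

Red=4, Blue=3, Green=5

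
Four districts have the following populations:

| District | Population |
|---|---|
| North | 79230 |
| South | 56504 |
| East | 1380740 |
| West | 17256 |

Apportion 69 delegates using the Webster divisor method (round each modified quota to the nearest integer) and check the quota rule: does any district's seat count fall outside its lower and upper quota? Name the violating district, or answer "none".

Standard quotas: North 3.564, South 2.542, East 62.117, West 0.776.
Webster allocation: North 4, South 3, East 61, West 1.
East has quota 62.117 (lower 62, upper 63) but receives 61 — outside the quota interval.

East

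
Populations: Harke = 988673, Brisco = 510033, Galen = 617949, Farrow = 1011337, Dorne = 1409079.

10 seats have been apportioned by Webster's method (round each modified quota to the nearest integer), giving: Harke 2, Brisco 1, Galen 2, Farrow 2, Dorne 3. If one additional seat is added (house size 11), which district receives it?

Farrow

Priority for the next seat is population ÷ (current seats + 0.5).
Priorities: Harke 395469.200, Brisco 340022.000, Galen 247179.600, Farrow 404534.800, Dorne 402594.000.
Highest priority: Farrow.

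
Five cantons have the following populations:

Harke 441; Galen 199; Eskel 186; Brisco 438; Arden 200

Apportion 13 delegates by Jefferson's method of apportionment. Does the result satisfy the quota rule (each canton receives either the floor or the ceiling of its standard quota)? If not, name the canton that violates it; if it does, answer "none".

none

Standard quotas: Harke 3.916, Galen 1.767, Eskel 1.652, Brisco 3.889, Arden 1.776.
Jefferson allocation: Harke 4, Galen 2, Eskel 1, Brisco 4, Arden 2.
Every allocation lies between the lower and upper quota.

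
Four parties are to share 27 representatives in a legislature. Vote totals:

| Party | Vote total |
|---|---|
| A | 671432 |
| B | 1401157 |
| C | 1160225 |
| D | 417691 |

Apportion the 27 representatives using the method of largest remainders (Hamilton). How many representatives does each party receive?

A: 5, B: 10, C: 9, D: 3

Standard divisor: 3650505 ÷ 27 ≈ 135203.889.
Standard quotas: A 4.9661, B 10.3633, C 8.5813, D 3.0893.
Lower quotas: A 4, B 10, C 8, D 3 (sum 25, leaving 2 seats).
Remainders in descending order: A 0.9661, C 0.5813, B 0.3633, D 0.0893.
Largest remainders: A, C receive the extra seats.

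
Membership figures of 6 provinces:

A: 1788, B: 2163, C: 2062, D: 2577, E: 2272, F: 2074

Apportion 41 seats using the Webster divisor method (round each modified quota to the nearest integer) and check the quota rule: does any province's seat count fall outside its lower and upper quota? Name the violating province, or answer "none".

none

Standard quotas: A 5.667, B 6.856, C 6.535, D 8.168, E 7.201, F 6.573.
Webster allocation: A 6, B 7, C 6, D 8, E 7, F 7.
Every allocation lies between the lower and upper quota.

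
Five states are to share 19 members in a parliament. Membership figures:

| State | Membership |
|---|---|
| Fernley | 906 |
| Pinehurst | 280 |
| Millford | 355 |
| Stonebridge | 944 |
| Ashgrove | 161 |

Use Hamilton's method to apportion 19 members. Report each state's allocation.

Fernley 6; Pinehurst 2; Millford 3; Stonebridge 7; Ashgrove 1

The standard divisor is 2646/19 ≈ 139.263.
Standard quotas: Fernley 6.506, Pinehurst 2.011, Millford 2.549, Stonebridge 6.779, Ashgrove 1.156.
Lower quotas: Fernley 6, Pinehurst 2, Millford 2, Stonebridge 6, Ashgrove 1 (sum 17, leaving 2 seats).
Remainders in descending order: Stonebridge 0.779, Millford 0.549, Fernley 0.506, Ashgrove 0.156, Pinehurst 0.011.
Largest remainders: Stonebridge, Millford receive the extra seats.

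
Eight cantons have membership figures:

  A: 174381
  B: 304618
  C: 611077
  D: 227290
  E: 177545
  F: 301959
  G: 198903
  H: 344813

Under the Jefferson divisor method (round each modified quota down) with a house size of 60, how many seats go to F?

Standard divisor 2340586/60 ≈ 39009.767; standard quotas: A 4.470, B 7.809, C 15.665, D 5.826, E 4.551, F 7.741, G 5.099, H 8.839.
Rounding down gives 4, 7, 15, 5, 4, 7, 5, 8 = 55 seats, so the divisor must be adjusted.
With modified divisor 36800: modified quotas A 4.739, B 8.278, C 16.605, D 6.176, E 4.825, F 8.205, G 5.405, H 9.370.
Rounding down: A 4, B 8, C 16, D 6, E 4, F 8, G 5, H 9 (total 60).
F receives 8.

8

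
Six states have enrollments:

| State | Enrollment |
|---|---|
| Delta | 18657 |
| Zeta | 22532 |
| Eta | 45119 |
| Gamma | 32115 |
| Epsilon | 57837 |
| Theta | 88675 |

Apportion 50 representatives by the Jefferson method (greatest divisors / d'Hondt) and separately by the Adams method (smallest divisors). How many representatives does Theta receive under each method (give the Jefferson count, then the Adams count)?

Jefferson: Delta 3, Zeta 4, Eta 9, Gamma 6, Epsilon 11, Theta 17.
Adams: Delta 4, Zeta 4, Eta 9, Gamma 6, Epsilon 11, Theta 16.
Theta gets 17 under Jefferson and 16 under Adams.

17 and 16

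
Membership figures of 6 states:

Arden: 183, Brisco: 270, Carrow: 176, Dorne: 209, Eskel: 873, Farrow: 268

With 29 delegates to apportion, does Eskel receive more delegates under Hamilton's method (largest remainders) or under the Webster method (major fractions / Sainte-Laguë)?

Hamilton: Arden 3, Brisco 4, Carrow 2, Dorne 3, Eskel 13, Farrow 4.
Webster: Arden 3, Brisco 4, Carrow 3, Dorne 3, Eskel 12, Farrow 4.
Eskel gets 13 under Hamilton and 12 under Webster.

Hamilton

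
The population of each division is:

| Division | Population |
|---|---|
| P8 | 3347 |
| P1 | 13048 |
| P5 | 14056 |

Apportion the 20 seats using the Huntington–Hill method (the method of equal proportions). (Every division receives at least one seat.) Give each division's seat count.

With divisor 1510: modified quotas P8 2.217, P1 8.641, P5 9.309.
Geometric-mean thresholds: P8 √(2·3)=2.449, P1 √(8·9)=8.485, P5 √(9·10)=9.487.
Each quota rounded against its threshold gives P8 2, P1 9, P5 9 (total 20).

P8: 2, P1: 9, P5: 9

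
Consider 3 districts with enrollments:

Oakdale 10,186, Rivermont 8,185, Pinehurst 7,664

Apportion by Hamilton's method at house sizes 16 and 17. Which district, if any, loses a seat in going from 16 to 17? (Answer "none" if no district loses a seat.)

At 16 seats: Oakdale 6, Rivermont 5, Pinehurst 5.
At 17 seats: Oakdale 7, Rivermont 5, Pinehurst 5.
No district's allocation decreased.

none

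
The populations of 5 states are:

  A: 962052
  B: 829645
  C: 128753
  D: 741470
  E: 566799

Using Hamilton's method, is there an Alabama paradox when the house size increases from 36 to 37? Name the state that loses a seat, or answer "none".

At 36 seats: A 11, B 9, C 2, D 8, E 6.
At 37 seats: A 11, B 10, C 1, D 9, E 6.
C drops from 2 to 1.

C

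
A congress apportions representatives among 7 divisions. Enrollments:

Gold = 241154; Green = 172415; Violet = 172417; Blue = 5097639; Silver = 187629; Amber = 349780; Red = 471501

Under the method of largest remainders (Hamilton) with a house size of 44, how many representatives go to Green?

Total 6692535; standard divisor 6692535/44 ≈ 152103.068.
Standard quotas: Gold 1.5855, Green 1.1335, Violet 1.1336, Blue 33.5144, Silver 1.2336, Amber 2.2996, Red 3.0999.
Lower quotas: Gold 1, Green 1, Violet 1, Blue 33, Silver 1, Amber 2, Red 3 (sum 42, leaving 2 seats).
Remainders in descending order: Gold 0.5855, Blue 0.5144, Amber 0.2996, Silver 0.2336, Violet 0.1336, Green 0.1335, Red 0.0999.
Largest remainders: Gold, Blue receive the extra seats.
Green receives 1.

1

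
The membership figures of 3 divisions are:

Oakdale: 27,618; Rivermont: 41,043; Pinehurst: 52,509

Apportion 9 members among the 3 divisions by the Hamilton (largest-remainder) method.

Total 121170; standard divisor 121170/9 ≈ 13463.333.
Standard quotas: Oakdale 2.0513, Rivermont 3.0485, Pinehurst 3.9001.
Lower quotas: Oakdale 2, Rivermont 3, Pinehurst 3 (sum 8, leaving 1 seat).
Remainders in descending order: Pinehurst 0.9001, Oakdale 0.0513, Rivermont 0.0485.
Largest remainder: Pinehurst receives the extra seat.

Oakdale=2, Rivermont=3, Pinehurst=4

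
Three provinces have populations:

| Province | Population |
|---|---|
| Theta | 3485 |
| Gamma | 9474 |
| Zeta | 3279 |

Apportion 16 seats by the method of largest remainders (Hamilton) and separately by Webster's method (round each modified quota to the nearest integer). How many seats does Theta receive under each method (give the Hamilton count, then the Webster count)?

Hamilton: Theta 4, Gamma 9, Zeta 3.
Webster: Theta 3, Gamma 10, Zeta 3.
Theta gets 4 under Hamilton and 3 under Webster.

4 and 3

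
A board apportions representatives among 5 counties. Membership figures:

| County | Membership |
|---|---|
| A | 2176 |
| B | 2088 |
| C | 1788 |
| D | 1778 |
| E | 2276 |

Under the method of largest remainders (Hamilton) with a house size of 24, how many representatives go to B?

5

Standard divisor: 10106 ÷ 24 ≈ 421.083.
Standard quotas: A 5.168, B 4.959, C 4.246, D 4.222, E 5.405.
Lower quotas: A 5, B 4, C 4, D 4, E 5 (sum 22, leaving 2 seats).
Remainders in descending order: B 0.959, E 0.405, C 0.246, D 0.222, A 0.168.
Largest remainders: B, E receive the extra seats.
B receives 5.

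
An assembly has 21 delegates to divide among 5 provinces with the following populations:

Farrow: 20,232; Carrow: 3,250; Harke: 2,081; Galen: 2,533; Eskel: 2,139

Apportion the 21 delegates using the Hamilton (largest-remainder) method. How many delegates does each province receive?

Farrow=14, Carrow=2, Harke=1, Galen=2, Eskel=2

Standard divisor: 30235 ÷ 21 ≈ 1439.762.
Standard quotas: Farrow 14.0523, Carrow 2.2573, Harke 1.4454, Galen 1.7593, Eskel 1.4857.
Lower quotas: Farrow 14, Carrow 2, Harke 1, Galen 1, Eskel 1 (sum 19, leaving 2 seats).
Remainders in descending order: Galen 0.7593, Eskel 0.4857, Harke 0.4454, Carrow 0.2573, Farrow 0.0523.
Largest remainders: Galen, Eskel receive the extra seats.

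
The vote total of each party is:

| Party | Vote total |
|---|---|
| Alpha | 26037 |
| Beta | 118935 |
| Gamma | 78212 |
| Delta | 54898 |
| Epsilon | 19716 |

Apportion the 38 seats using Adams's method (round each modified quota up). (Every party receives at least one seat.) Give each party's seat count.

Alpha 4; Beta 14; Gamma 10; Delta 7; Epsilon 3

Standard divisor 297798/38 ≈ 7836.789; standard quotas: Alpha 3.322, Beta 15.176, Gamma 9.980, Delta 7.005, Epsilon 2.516.
Rounding up gives 4, 16, 10, 8, 3 = 41 seats, so the divisor must be adjusted.
With modified divisor 8600: modified quotas Alpha 3.028, Beta 13.830, Gamma 9.094, Delta 6.383, Epsilon 2.293.
Rounding up: Alpha 4, Beta 14, Gamma 10, Delta 7, Epsilon 3 (total 38).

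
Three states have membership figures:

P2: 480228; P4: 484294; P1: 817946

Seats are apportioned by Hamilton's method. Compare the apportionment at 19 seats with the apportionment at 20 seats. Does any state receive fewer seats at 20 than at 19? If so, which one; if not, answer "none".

none

At 19 seats: P2 5, P4 5, P1 9.
At 20 seats: P2 5, P4 6, P1 9.
No state's allocation decreased.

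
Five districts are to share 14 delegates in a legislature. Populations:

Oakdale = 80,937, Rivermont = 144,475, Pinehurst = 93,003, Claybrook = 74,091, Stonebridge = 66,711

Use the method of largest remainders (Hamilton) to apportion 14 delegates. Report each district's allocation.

Standard divisor: 459217 ÷ 14 ≈ 32801.214.
Standard quotas: Oakdale 2.4675, Rivermont 4.4046, Pinehurst 2.8354, Claybrook 2.2588, Stonebridge 2.0338.
Lower quotas: Oakdale 2, Rivermont 4, Pinehurst 2, Claybrook 2, Stonebridge 2 (sum 12, leaving 2 seats).
Remainders in descending order: Pinehurst 0.8354, Oakdale 0.4675, Rivermont 0.4046, Claybrook 0.2588, Stonebridge 0.0338.
Largest remainders: Pinehurst, Oakdale receive the extra seats.

Oakdale: 3; Rivermont: 4; Pinehurst: 3; Claybrook: 2; Stonebridge: 2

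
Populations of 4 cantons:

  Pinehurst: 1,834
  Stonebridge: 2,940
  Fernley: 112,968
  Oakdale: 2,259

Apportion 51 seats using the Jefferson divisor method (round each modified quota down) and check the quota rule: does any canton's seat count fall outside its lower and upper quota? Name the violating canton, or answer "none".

Standard quotas: Pinehurst 0.779, Stonebridge 1.249, Fernley 48.011, Oakdale 0.960.
Jefferson allocation: Pinehurst 0, Stonebridge 1, Fernley 50, Oakdale 0.
Fernley has quota 48.011 (lower 48, upper 49) but receives 50 — outside the quota interval.

Fernley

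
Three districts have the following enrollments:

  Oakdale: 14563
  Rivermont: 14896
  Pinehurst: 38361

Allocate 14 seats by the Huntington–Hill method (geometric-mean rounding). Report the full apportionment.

Oakdale: 3, Rivermont: 3, Pinehurst: 8

With divisor 4824: modified quotas Oakdale 3.019, Rivermont 3.088, Pinehurst 7.952.
Geometric-mean thresholds: Oakdale √(3·4)=3.464, Rivermont √(3·4)=3.464, Pinehurst √(7·8)=7.483.
Each quota rounded against its threshold gives Oakdale 3, Rivermont 3, Pinehurst 8 (total 14).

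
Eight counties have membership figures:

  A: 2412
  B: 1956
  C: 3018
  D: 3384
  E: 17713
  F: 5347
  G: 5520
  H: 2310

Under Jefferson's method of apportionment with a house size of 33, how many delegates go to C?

Standard divisor 41660/33 ≈ 1262.424; standard quotas: A 1.911, B 1.549, C 2.391, D 2.681, E 14.031, F 4.236, G 4.373, H 1.830.
Rounding down gives 1, 1, 2, 2, 14, 4, 4, 1 = 29 seats, so the divisor must be adjusted.
With modified divisor 1120: modified quotas A 2.154, B 1.746, C 2.695, D 3.021, E 15.815, F 4.774, G 4.929, H 2.062.
Rounding down: A 2, B 1, C 2, D 3, E 15, F 4, G 4, H 2 (total 33).
C receives 2.

2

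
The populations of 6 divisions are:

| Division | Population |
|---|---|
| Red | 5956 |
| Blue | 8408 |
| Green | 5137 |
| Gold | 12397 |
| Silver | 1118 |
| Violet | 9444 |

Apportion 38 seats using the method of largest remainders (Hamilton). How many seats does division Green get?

Total 42460; standard divisor 42460/38 ≈ 1117.368.
Standard quotas: Red 5.3304, Blue 7.5248, Green 4.5974, Gold 11.0948, Silver 1.0006, Violet 8.4520.
Lower quotas: Red 5, Blue 7, Green 4, Gold 11, Silver 1, Violet 8 (sum 36, leaving 2 seats).
Remainders in descending order: Green 0.5974, Blue 0.5248, Violet 0.4520, Red 0.3304, Gold 0.0948, Silver 0.0006.
Largest remainders: Green, Blue receive the extra seats.
Green receives 5.

5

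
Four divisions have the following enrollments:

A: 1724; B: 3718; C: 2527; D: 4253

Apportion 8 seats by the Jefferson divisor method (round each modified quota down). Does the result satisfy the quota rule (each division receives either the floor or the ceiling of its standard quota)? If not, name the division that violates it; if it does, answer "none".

none

Standard quotas: A 1.128, B 2.434, C 1.654, D 2.784.
Jefferson allocation: A 1, B 2, C 2, D 3.
Every allocation lies between the lower and upper quota.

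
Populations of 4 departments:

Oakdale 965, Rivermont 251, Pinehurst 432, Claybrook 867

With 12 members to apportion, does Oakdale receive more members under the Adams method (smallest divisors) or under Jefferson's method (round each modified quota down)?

Jefferson

Adams: Oakdale 4, Rivermont 2, Pinehurst 2, Claybrook 4.
Jefferson: Oakdale 5, Rivermont 1, Pinehurst 2, Claybrook 4.
Oakdale gets 4 under Adams and 5 under Jefferson.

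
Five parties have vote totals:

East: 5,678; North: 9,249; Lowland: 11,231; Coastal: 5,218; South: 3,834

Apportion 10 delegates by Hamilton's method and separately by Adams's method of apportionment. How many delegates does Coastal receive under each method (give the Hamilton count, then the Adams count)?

1 and 2

Hamilton: East 2, North 3, Lowland 3, Coastal 1, South 1.
Adams: East 2, North 2, Lowland 3, Coastal 2, South 1.
Coastal gets 1 under Hamilton and 2 under Adams.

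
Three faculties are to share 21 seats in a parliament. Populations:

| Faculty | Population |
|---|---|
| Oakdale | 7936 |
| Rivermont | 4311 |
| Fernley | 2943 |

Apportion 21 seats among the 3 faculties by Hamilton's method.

Oakdale 11, Rivermont 6, Fernley 4

Total 15190; standard divisor 15190/21 ≈ 723.333.
Standard quotas: Oakdale 10.9714, Rivermont 5.9599, Fernley 4.0687.
Lower quotas: Oakdale 10, Rivermont 5, Fernley 4 (sum 19, leaving 2 seats).
Remainders in descending order: Oakdale 0.9714, Rivermont 0.9599, Fernley 0.0687.
The surplus seats go to Oakdale, Rivermont.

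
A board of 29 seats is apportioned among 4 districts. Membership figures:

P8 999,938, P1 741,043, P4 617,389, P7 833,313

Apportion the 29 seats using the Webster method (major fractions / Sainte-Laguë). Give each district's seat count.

P8 9, P1 7, P4 6, P7 7

Standard divisor 3191683/29 ≈ 110058.034; standard quotas: P8 9.086, P1 6.733, P4 5.610, P7 7.572.
Rounding to the nearest integer gives 9, 7, 6, 8 = 30 seats, so the divisor must be adjusted.
With modified divisor 111700: modified quotas P8 8.952, P1 6.634, P4 5.527, P7 7.460.
Rounding to the nearest integer: P8 9, P1 7, P4 6, P7 7 (total 29).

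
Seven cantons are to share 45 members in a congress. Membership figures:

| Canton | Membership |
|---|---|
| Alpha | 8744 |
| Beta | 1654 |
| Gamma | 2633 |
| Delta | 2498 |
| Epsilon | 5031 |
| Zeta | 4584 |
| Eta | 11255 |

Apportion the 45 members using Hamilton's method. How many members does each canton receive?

Alpha: 11, Beta: 2, Gamma: 3, Delta: 3, Epsilon: 6, Zeta: 6, Eta: 14

The standard divisor is 36399/45 ≈ 808.867.
Standard quotas: Alpha 10.8102, Beta 2.0448, Gamma 3.2552, Delta 3.0883, Epsilon 6.2198, Zeta 5.6672, Eta 13.9145.
Lower quotas: Alpha 10, Beta 2, Gamma 3, Delta 3, Epsilon 6, Zeta 5, Eta 13 (sum 42, leaving 3 seats).
Remainders in descending order: Eta 0.9145, Alpha 0.8102, Zeta 0.6672, Gamma 0.2552, Epsilon 0.2198, Delta 0.0883, Beta 0.0448.
The surplus seats go to Eta, Alpha, Zeta.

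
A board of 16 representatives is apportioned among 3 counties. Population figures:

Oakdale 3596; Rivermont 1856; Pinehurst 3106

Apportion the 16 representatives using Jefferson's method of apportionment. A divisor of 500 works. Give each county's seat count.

With modified divisor 500: modified quotas Oakdale 7.192, Rivermont 3.712, Pinehurst 6.212.
Rounding down: Oakdale 7, Rivermont 3, Pinehurst 6 (total 16).

Oakdale=7, Rivermont=3, Pinehurst=6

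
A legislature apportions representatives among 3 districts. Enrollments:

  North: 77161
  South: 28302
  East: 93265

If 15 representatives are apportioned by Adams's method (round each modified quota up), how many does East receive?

Standard divisor 198728/15 ≈ 13248.533; standard quotas: North 5.824, South 2.136, East 7.040.
Rounding up gives 6, 3, 8 = 17 seats, so the divisor must be adjusted.
With modified divisor 14800: modified quotas North 5.214, South 1.912, East 6.302.
Rounding up: North 6, South 2, East 7 (total 15).
East receives 7.

7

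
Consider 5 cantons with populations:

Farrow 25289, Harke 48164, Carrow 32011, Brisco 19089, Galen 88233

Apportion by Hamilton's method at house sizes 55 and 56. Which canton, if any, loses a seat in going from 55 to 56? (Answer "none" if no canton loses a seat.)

At 55 seats: Farrow 7, Harke 12, Carrow 8, Brisco 5, Galen 23.
At 56 seats: Farrow 7, Harke 13, Carrow 8, Brisco 5, Galen 23.
No canton's allocation decreased.

none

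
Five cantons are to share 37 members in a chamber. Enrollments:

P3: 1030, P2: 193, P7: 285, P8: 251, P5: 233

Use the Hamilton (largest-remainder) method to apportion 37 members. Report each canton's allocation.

P3 19, P2 4, P7 5, P8 5, P5 4

Total 1992; standard divisor 1992/37 ≈ 53.838.
Standard quotas: P3 19.132, P2 3.585, P7 5.294, P8 4.662, P5 4.328.
Lower quotas: P3 19, P2 3, P7 5, P8 4, P5 4 (sum 35, leaving 2 seats).
Remainders in descending order: P8 0.662, P2 0.585, P5 0.328, P7 0.294, P3 0.132.
The surplus seats go to P8, P2.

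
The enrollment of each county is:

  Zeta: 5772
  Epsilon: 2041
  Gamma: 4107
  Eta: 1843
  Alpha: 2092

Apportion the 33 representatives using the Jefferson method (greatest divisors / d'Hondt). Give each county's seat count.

Standard divisor 15855/33 ≈ 480.455; standard quotas: Zeta 12.014, Epsilon 4.248, Gamma 8.548, Eta 3.836, Alpha 4.354.
Rounding down gives 12, 4, 8, 3, 4 = 31 seats, so the divisor must be adjusted.
With modified divisor 450: modified quotas Zeta 12.827, Epsilon 4.536, Gamma 9.127, Eta 4.096, Alpha 4.649.
Rounding down: Zeta 12, Epsilon 4, Gamma 9, Eta 4, Alpha 4 (total 33).

Zeta=12, Epsilon=4, Gamma=9, Eta=4, Alpha=4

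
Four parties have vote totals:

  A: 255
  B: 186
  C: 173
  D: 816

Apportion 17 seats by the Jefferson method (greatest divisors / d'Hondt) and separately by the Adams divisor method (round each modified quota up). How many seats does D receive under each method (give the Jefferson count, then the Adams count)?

Jefferson: A 3, B 2, C 2, D 10.
Adams: A 3, B 3, C 2, D 9.
D gets 10 under Jefferson and 9 under Adams.

10 and 9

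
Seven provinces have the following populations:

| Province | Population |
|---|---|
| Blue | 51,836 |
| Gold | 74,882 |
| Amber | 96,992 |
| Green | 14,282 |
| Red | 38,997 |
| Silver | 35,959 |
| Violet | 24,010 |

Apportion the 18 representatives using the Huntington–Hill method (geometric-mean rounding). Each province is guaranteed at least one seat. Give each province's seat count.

With divisor 19435: modified quotas Blue 2.667, Gold 3.853, Amber 4.991, Green 0.735, Red 2.007, Silver 1.850, Violet 1.235.
Geometric-mean thresholds: Blue √(2·3)=2.449, Gold √(3·4)=3.464, Amber √(4·5)=4.472, Green (min 1), Red √(2·3)=2.449, Silver √(1·2)=1.414, Violet √(1·2)=1.414.
Each quota rounded against its threshold gives Blue 3, Gold 4, Amber 5, Green 1, Red 2, Silver 2, Violet 1 (total 18).

Blue 3, Gold 4, Amber 5, Green 1, Red 2, Silver 2, Violet 1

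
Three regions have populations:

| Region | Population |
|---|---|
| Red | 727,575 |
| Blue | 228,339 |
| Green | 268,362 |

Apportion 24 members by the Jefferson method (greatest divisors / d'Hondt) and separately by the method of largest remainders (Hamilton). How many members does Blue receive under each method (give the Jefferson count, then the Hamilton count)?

4 and 5

Jefferson: Red 15, Blue 4, Green 5.
Hamilton: Red 14, Blue 5, Green 5.
Blue gets 4 under Jefferson and 5 under Hamilton.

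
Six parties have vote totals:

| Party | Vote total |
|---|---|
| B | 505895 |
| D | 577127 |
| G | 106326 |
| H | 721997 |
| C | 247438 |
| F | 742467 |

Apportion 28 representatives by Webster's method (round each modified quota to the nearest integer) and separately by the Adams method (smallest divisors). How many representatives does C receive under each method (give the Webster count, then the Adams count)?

2 and 3

Webster: B 5, D 6, G 1, H 7, C 2, F 7.
Adams: B 5, D 5, G 1, H 7, C 3, F 7.
C gets 2 under Webster and 3 under Adams.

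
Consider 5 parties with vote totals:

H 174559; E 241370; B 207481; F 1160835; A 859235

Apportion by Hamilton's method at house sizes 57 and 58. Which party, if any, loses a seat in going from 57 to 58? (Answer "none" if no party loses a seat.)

none

At 57 seats: H 4, E 5, B 4, F 25, A 19.
At 58 seats: H 4, E 5, B 5, F 25, A 19.
No party's allocation decreased.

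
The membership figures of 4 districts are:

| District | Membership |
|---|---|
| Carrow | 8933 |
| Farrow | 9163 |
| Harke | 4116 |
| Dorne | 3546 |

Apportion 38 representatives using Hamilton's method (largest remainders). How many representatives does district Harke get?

Total 25758; standard divisor 25758/38 ≈ 677.842.
Standard quotas: Carrow 13.1786, Farrow 13.5179, Harke 6.0722, Dorne 5.2313.
Lower quotas: Carrow 13, Farrow 13, Harke 6, Dorne 5 (sum 37, leaving 1 seat).
Remainders in descending order: Farrow 0.5179, Dorne 0.2313, Carrow 0.1786, Harke 0.0722.
The surplus seat goes to Farrow.
Harke receives 6.

6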